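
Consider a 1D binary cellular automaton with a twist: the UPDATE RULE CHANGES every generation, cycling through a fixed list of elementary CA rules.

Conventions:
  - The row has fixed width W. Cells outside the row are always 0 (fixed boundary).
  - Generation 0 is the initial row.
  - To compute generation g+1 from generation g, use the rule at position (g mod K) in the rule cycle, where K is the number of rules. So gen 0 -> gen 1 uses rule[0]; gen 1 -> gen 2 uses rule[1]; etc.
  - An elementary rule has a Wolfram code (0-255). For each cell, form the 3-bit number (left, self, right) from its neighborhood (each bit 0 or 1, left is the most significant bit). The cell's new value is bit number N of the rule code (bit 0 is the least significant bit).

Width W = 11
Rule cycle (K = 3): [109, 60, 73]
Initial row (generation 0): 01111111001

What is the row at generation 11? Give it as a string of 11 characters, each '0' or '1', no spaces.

Answer: 11100110110

Derivation:
Gen 0: 01111111001
Gen 1 (rule 109): 01000001001
Gen 2 (rule 60): 01100001101
Gen 3 (rule 73): 01101101100
Gen 4 (rule 109): 01111111101
Gen 5 (rule 60): 01000000011
Gen 6 (rule 73): 00011111011
Gen 7 (rule 109): 11010001111
Gen 8 (rule 60): 10111001000
Gen 9 (rule 73): 00101000011
Gen 10 (rule 109): 10111011011
Gen 11 (rule 60): 11100110110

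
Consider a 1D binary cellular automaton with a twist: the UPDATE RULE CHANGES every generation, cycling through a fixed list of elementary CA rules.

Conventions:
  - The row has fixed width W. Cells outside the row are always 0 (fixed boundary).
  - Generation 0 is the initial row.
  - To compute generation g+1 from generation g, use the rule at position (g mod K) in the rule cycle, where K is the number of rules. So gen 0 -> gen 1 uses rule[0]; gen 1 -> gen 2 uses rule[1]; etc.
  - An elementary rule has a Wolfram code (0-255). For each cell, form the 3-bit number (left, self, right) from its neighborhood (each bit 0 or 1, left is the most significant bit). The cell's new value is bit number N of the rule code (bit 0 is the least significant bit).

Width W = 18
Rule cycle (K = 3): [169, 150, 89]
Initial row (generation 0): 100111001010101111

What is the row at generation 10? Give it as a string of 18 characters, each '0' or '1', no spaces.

Answer: 010001111110110110

Derivation:
Gen 0: 100111001010101111
Gen 1 (rule 169): 000110000101011110
Gen 2 (rule 150): 001001001101001101
Gen 3 (rule 89): 100100101100101100
Gen 4 (rule 169): 000000011000011001
Gen 5 (rule 150): 000000100100100111
Gen 6 (rule 89): 111110010010010101
Gen 7 (rule 169): 111100000000001010
Gen 8 (rule 150): 011010000000011011
Gen 9 (rule 89): 011001111111011011
Gen 10 (rule 169): 010001111110110110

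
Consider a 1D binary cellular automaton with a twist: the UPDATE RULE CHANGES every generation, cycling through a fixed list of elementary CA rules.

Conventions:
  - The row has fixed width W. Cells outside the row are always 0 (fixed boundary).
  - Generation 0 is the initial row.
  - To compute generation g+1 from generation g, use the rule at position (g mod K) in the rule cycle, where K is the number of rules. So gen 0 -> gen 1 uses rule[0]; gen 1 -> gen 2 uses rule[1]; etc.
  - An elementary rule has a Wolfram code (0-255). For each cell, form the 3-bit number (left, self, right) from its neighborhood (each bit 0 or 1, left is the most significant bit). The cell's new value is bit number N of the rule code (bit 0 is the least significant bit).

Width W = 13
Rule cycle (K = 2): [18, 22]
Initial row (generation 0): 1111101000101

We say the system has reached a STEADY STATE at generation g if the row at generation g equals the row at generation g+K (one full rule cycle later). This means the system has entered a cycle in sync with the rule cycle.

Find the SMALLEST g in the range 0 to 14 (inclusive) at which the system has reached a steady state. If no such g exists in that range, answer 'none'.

Answer: 13

Derivation:
Gen 0: 1111101000101
Gen 1 (rule 18): 0000000101000
Gen 2 (rule 22): 0000001101100
Gen 3 (rule 18): 0000010000010
Gen 4 (rule 22): 0000111000111
Gen 5 (rule 18): 0001000101000
Gen 6 (rule 22): 0011101101100
Gen 7 (rule 18): 0100000000010
Gen 8 (rule 22): 1110000000111
Gen 9 (rule 18): 0001000001000
Gen 10 (rule 22): 0011100011100
Gen 11 (rule 18): 0100010100010
Gen 12 (rule 22): 1110110110111
Gen 13 (rule 18): 0000000000000
Gen 14 (rule 22): 0000000000000
Gen 15 (rule 18): 0000000000000
Gen 16 (rule 22): 0000000000000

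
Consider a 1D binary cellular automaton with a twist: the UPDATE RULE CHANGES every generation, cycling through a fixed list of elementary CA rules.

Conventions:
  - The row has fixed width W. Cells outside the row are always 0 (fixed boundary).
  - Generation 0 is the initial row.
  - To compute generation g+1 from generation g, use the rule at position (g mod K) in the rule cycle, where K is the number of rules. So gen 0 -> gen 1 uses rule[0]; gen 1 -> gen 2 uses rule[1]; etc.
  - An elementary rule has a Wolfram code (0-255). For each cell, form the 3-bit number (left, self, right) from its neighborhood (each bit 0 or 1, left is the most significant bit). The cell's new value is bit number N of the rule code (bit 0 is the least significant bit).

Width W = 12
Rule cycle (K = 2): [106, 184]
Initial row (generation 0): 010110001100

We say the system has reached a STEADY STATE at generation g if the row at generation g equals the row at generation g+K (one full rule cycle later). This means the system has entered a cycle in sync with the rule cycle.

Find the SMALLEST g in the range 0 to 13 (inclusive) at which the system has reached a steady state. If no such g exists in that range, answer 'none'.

Gen 0: 010110001100
Gen 1 (rule 106): 101110011100
Gen 2 (rule 184): 011101011010
Gen 3 (rule 106): 110110111100
Gen 4 (rule 184): 101101111010
Gen 5 (rule 106): 011111001100
Gen 6 (rule 184): 011110101010
Gen 7 (rule 106): 110011010100
Gen 8 (rule 184): 101010101010
Gen 9 (rule 106): 010101010100
Gen 10 (rule 184): 001010101010
Gen 11 (rule 106): 010101010100
Gen 12 (rule 184): 001010101010
Gen 13 (rule 106): 010101010100
Gen 14 (rule 184): 001010101010
Gen 15 (rule 106): 010101010100

Answer: 9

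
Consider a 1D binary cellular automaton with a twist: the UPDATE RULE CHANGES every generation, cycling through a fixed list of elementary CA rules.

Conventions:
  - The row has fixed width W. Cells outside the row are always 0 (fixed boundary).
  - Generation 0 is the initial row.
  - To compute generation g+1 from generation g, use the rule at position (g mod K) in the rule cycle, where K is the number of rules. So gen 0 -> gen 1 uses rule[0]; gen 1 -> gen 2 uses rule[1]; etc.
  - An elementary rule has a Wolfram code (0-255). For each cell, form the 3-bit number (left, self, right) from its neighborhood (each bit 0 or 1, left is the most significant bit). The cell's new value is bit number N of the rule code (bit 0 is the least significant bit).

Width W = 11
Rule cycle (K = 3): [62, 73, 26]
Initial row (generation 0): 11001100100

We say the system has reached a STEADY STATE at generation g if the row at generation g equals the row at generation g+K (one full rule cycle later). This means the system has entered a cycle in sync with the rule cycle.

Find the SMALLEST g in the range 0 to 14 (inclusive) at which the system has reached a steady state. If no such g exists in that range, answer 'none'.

Gen 0: 11001100100
Gen 1 (rule 62): 10111011110
Gen 2 (rule 73): 00101010010
Gen 3 (rule 26): 01000001101
Gen 4 (rule 62): 11100011011
Gen 5 (rule 73): 10101011011
Gen 6 (rule 26): 00000010010
Gen 7 (rule 62): 00000111111
Gen 8 (rule 73): 11110100001
Gen 9 (rule 26): 10000010010
Gen 10 (rule 62): 11000111111
Gen 11 (rule 73): 11010100001
Gen 12 (rule 26): 10000010010
Gen 13 (rule 62): 11000111111
Gen 14 (rule 73): 11010100001
Gen 15 (rule 26): 10000010010
Gen 16 (rule 62): 11000111111
Gen 17 (rule 73): 11010100001

Answer: 9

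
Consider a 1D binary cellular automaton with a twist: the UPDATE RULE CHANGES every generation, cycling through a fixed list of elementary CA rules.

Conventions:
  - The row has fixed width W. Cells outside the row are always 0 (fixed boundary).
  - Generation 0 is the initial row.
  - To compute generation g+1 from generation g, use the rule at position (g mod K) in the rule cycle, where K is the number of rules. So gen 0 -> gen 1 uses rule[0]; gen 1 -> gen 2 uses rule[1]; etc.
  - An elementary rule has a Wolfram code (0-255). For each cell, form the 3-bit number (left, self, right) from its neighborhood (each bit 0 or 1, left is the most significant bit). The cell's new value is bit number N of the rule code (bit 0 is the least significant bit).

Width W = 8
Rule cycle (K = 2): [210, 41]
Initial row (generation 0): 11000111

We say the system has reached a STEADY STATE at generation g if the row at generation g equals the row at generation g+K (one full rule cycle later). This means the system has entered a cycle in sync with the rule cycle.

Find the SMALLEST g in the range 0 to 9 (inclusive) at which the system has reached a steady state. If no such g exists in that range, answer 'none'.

Gen 0: 11000111
Gen 1 (rule 210): 01101011
Gen 2 (rule 41): 01010110
Gen 3 (rule 210): 10000011
Gen 4 (rule 41): 00111010
Gen 5 (rule 210): 01011001
Gen 6 (rule 41): 00110000
Gen 7 (rule 210): 01011000
Gen 8 (rule 41): 00110011
Gen 9 (rule 210): 01011101
Gen 10 (rule 41): 00110010
Gen 11 (rule 210): 01011101

Answer: 9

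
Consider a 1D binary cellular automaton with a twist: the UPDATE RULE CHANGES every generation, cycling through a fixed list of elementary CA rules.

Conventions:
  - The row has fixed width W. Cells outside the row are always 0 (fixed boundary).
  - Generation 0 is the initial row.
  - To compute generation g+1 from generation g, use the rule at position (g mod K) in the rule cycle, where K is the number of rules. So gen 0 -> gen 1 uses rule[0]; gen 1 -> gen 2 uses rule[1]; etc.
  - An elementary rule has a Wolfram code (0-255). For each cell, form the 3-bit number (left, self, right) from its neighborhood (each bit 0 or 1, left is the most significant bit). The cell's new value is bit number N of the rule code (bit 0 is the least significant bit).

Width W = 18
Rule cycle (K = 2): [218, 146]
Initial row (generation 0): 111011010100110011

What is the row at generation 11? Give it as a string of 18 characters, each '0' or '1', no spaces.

Gen 0: 111011010100110011
Gen 1 (rule 218): 111011000011111111
Gen 2 (rule 146): 010000100101111110
Gen 3 (rule 218): 101001011001111111
Gen 4 (rule 146): 000110000110111110
Gen 5 (rule 218): 001111001110111111
Gen 6 (rule 146): 010110110100011110
Gen 7 (rule 218): 100110110010111111
Gen 8 (rule 146): 011000001100011110
Gen 9 (rule 218): 111100011110111111
Gen 10 (rule 146): 011010101100011110
Gen 11 (rule 218): 111000001110111111

Answer: 111000001110111111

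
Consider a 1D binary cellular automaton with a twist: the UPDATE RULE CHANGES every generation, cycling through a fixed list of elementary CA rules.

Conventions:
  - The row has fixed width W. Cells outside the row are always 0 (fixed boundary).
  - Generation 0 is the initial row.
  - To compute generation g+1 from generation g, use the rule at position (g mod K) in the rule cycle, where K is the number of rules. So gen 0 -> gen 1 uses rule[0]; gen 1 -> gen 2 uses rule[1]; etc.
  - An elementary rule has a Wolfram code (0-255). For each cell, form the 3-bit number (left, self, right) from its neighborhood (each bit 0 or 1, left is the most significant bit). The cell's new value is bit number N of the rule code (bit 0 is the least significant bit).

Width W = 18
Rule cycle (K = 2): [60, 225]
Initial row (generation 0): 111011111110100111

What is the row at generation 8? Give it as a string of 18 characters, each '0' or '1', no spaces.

Answer: 111001111000111110

Derivation:
Gen 0: 111011111110100111
Gen 1 (rule 60): 100110000001110100
Gen 2 (rule 225): 000010111100111001
Gen 3 (rule 60): 000011100010100101
Gen 4 (rule 225): 111001101001000010
Gen 5 (rule 60): 100101011101100011
Gen 6 (rule 225): 000010101110101001
Gen 7 (rule 60): 000011111001111101
Gen 8 (rule 225): 111001111000111110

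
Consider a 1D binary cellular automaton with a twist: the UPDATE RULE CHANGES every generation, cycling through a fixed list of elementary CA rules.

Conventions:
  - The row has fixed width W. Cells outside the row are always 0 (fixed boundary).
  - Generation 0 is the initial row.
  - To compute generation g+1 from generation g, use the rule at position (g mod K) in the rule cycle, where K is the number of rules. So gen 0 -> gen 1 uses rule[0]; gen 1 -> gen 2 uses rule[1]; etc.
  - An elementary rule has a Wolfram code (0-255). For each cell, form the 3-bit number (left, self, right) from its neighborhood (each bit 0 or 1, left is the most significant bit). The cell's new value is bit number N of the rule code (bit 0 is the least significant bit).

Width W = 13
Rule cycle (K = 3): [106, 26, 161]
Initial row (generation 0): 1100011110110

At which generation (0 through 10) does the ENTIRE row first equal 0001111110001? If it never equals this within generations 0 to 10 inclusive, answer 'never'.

Gen 0: 1100011110110
Gen 1 (rule 106): 1100110011110
Gen 2 (rule 26): 1011101110001
Gen 3 (rule 161): 0101010100100
Gen 4 (rule 106): 1010101001000
Gen 5 (rule 26): 0000000110100
Gen 6 (rule 161): 1111110001001
Gen 7 (rule 106): 1000010010010
Gen 8 (rule 26): 0100101101101
Gen 9 (rule 161): 0000010010010
Gen 10 (rule 106): 0000100100100

Answer: never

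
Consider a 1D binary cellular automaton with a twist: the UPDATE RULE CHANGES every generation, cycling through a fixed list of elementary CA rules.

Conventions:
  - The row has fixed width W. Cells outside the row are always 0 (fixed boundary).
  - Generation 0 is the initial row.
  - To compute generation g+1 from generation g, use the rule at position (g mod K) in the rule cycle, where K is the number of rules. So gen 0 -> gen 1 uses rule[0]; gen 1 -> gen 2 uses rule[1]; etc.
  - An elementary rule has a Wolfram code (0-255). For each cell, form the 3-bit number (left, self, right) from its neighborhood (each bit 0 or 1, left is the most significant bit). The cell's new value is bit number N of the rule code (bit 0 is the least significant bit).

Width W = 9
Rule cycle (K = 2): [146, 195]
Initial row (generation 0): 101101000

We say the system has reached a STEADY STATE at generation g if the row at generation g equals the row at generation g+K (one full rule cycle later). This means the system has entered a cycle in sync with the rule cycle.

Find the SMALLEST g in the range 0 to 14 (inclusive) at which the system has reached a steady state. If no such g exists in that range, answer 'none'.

Answer: none

Derivation:
Gen 0: 101101000
Gen 1 (rule 146): 000000100
Gen 2 (rule 195): 111111001
Gen 3 (rule 146): 011110110
Gen 4 (rule 195): 101110010
Gen 5 (rule 146): 000101101
Gen 6 (rule 195): 111000100
Gen 7 (rule 146): 010101010
Gen 8 (rule 195): 100000000
Gen 9 (rule 146): 010000000
Gen 10 (rule 195): 100111111
Gen 11 (rule 146): 011011110
Gen 12 (rule 195): 101001110
Gen 13 (rule 146): 000110101
Gen 14 (rule 195): 111010000
Gen 15 (rule 146): 010001000
Gen 16 (rule 195): 100110011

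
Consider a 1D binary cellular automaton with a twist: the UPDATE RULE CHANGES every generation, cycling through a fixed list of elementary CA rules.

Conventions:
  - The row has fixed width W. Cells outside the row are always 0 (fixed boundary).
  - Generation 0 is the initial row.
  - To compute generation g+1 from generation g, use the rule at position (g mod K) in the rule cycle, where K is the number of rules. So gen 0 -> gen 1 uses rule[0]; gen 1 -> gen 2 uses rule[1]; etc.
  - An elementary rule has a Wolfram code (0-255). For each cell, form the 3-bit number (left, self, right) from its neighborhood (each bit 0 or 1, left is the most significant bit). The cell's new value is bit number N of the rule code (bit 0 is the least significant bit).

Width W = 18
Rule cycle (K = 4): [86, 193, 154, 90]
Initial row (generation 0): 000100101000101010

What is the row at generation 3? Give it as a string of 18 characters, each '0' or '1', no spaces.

Answer: 011111011011010010

Derivation:
Gen 0: 000100101000101010
Gen 1 (rule 86): 001111101101101011
Gen 2 (rule 193): 100111100100100001
Gen 3 (rule 154): 011111011011010010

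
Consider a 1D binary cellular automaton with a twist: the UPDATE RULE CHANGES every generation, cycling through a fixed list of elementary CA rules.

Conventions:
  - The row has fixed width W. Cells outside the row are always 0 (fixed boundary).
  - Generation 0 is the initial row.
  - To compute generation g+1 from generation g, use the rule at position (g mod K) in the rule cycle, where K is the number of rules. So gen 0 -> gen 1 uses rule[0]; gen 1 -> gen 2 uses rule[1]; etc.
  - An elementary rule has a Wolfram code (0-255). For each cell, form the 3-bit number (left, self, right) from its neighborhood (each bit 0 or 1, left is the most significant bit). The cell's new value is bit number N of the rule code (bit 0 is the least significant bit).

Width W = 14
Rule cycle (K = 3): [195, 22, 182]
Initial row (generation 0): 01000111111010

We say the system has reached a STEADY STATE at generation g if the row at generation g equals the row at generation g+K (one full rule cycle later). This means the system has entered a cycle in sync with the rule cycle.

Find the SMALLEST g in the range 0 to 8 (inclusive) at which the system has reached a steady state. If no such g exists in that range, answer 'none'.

Answer: 8

Derivation:
Gen 0: 01000111111010
Gen 1 (rule 195): 10011011111000
Gen 2 (rule 22): 11100000000100
Gen 3 (rule 182): 01010000001110
Gen 4 (rule 195): 10000111110110
Gen 5 (rule 22): 11001000000001
Gen 6 (rule 182): 00111100000011
Gen 7 (rule 195): 11011101111101
Gen 8 (rule 22): 00000000000001
Gen 9 (rule 182): 00000000000011
Gen 10 (rule 195): 11111111111101
Gen 11 (rule 22): 00000000000001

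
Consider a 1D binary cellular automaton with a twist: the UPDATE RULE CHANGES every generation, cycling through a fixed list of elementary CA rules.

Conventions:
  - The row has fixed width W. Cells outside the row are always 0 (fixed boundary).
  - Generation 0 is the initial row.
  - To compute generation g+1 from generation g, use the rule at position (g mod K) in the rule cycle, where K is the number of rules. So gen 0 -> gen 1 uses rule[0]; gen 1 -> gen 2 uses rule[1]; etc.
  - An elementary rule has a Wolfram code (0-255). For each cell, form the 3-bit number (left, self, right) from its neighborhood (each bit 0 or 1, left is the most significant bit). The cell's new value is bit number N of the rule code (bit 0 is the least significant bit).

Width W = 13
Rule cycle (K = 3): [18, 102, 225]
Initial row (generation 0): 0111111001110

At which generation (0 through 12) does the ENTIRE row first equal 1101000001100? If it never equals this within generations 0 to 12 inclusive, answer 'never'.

Gen 0: 0111111001110
Gen 1 (rule 18): 1000000110001
Gen 2 (rule 102): 1000001010011
Gen 3 (rule 225): 0011100100001
Gen 4 (rule 18): 0100011010010
Gen 5 (rule 102): 1100101110110
Gen 6 (rule 225): 0100010111010
Gen 7 (rule 18): 1010100000001
Gen 8 (rule 102): 1111100000011
Gen 9 (rule 225): 0111101111001
Gen 10 (rule 18): 1000000000110
Gen 11 (rule 102): 1000000001010
Gen 12 (rule 225): 0011111100100

Answer: never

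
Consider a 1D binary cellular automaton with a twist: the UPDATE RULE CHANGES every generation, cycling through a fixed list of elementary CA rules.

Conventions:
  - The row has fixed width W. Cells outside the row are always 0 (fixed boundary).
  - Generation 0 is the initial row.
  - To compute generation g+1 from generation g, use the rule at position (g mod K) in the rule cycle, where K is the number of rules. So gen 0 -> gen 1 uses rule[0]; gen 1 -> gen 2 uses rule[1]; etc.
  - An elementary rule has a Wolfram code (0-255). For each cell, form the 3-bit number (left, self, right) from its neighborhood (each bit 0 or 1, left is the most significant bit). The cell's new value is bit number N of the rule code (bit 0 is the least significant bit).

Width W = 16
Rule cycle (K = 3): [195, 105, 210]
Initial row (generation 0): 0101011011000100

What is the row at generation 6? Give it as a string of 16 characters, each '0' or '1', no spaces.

Gen 0: 0101011011000100
Gen 1 (rule 195): 1000001001011001
Gen 2 (rule 105): 0011100000111000
Gen 3 (rule 210): 0101110001011100
Gen 4 (rule 195): 1000110110001101
Gen 5 (rule 105): 0010111110101110
Gen 6 (rule 210): 0100011110000111

Answer: 0100011110000111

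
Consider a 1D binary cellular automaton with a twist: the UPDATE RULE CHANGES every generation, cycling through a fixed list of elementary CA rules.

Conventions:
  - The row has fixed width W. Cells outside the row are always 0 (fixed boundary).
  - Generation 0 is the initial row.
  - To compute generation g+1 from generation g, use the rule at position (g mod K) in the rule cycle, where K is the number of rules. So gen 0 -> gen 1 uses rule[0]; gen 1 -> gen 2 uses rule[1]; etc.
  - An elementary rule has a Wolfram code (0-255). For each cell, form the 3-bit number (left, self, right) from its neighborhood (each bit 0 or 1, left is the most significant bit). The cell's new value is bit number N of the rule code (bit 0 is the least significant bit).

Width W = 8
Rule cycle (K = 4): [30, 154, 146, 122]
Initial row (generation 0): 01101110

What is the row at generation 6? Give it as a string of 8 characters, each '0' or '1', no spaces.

Gen 0: 01101110
Gen 1 (rule 30): 11001001
Gen 2 (rule 154): 10110110
Gen 3 (rule 146): 00000001
Gen 4 (rule 122): 00000010
Gen 5 (rule 30): 00000111
Gen 6 (rule 154): 00001110

Answer: 00001110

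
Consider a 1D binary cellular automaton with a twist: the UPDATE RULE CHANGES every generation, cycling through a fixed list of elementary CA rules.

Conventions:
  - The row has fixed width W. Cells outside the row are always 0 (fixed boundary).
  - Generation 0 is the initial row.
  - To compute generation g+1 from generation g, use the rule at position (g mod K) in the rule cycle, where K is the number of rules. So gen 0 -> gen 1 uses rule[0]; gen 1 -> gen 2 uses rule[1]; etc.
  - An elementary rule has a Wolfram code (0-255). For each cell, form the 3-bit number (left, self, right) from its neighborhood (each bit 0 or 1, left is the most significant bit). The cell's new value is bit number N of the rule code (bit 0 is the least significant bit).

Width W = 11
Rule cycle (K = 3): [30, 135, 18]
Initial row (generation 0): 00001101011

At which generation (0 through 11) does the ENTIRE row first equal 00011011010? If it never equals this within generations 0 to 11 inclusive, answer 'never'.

Gen 0: 00001101011
Gen 1 (rule 30): 00011001010
Gen 2 (rule 135): 11100011010
Gen 3 (rule 18): 00010100001
Gen 4 (rule 30): 00110110011
Gen 5 (rule 135): 11000000100
Gen 6 (rule 18): 00100001010
Gen 7 (rule 30): 01110011011
Gen 8 (rule 135): 10100100000
Gen 9 (rule 18): 00011010000
Gen 10 (rule 30): 00110011000
Gen 11 (rule 135): 11000100011

Answer: never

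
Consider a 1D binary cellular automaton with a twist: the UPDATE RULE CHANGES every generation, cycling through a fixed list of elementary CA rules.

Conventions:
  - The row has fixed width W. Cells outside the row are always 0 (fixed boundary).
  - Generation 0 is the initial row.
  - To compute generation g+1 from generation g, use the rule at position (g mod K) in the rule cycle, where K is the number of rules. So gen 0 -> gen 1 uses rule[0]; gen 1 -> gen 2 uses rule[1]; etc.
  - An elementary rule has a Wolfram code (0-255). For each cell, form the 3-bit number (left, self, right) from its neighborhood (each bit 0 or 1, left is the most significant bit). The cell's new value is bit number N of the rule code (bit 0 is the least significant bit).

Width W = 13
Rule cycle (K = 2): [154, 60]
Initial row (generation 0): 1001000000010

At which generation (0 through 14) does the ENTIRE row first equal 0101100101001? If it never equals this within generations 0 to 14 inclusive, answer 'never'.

Gen 0: 1001000000010
Gen 1 (rule 154): 0110100000101
Gen 2 (rule 60): 0101110000111
Gen 3 (rule 154): 1001101001110
Gen 4 (rule 60): 1101011101001
Gen 5 (rule 154): 1000011000110
Gen 6 (rule 60): 1100010100101
Gen 7 (rule 154): 1010100011000
Gen 8 (rule 60): 1111110010100
Gen 9 (rule 154): 1111101100010
Gen 10 (rule 60): 1000011010011
Gen 11 (rule 154): 0100110001110
Gen 12 (rule 60): 0110101001001
Gen 13 (rule 154): 1100000110110
Gen 14 (rule 60): 1010000101101

Answer: never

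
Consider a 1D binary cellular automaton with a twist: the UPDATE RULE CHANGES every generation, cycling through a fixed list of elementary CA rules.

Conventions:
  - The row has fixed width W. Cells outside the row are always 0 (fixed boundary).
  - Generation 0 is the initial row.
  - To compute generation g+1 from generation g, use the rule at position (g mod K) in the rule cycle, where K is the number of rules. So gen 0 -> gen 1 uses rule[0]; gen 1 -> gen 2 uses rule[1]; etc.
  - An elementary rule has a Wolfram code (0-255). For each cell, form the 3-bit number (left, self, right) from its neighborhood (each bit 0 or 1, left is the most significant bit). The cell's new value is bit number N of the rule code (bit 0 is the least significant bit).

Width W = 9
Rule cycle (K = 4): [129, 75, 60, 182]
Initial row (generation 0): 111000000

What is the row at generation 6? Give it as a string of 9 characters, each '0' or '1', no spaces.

Answer: 001100010

Derivation:
Gen 0: 111000000
Gen 1 (rule 129): 010011111
Gen 2 (rule 75): 100110001
Gen 3 (rule 60): 110101001
Gen 4 (rule 182): 001111111
Gen 5 (rule 129): 100111110
Gen 6 (rule 75): 001100010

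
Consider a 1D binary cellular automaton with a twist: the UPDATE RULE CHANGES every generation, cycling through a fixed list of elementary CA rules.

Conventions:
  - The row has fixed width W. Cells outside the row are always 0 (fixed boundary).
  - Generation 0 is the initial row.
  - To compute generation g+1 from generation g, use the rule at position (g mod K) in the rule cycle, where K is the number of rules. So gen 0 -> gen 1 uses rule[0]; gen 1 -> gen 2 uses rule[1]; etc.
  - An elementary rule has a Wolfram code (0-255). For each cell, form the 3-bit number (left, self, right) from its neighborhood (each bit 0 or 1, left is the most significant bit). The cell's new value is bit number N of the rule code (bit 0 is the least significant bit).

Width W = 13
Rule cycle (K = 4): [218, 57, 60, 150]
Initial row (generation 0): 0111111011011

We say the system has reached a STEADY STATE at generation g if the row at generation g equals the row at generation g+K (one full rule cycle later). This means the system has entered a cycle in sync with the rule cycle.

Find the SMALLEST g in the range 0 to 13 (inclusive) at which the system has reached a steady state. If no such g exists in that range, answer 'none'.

Gen 0: 0111111011011
Gen 1 (rule 218): 1111111011011
Gen 2 (rule 57): 1000000110110
Gen 3 (rule 60): 1100000101101
Gen 4 (rule 150): 0010001100001
Gen 5 (rule 218): 0101011110010
Gen 6 (rule 57): 0010110001001
Gen 7 (rule 60): 0011101001101
Gen 8 (rule 150): 0101001110001
Gen 9 (rule 218): 1000111111010
Gen 10 (rule 57): 0110100000101
Gen 11 (rule 60): 0101110000111
Gen 12 (rule 150): 1100101001010
Gen 13 (rule 218): 1111000110001
Gen 14 (rule 57): 1000110101100
Gen 15 (rule 60): 1100101111010
Gen 16 (rule 150): 0011100110011
Gen 17 (rule 218): 0111111111111

Answer: none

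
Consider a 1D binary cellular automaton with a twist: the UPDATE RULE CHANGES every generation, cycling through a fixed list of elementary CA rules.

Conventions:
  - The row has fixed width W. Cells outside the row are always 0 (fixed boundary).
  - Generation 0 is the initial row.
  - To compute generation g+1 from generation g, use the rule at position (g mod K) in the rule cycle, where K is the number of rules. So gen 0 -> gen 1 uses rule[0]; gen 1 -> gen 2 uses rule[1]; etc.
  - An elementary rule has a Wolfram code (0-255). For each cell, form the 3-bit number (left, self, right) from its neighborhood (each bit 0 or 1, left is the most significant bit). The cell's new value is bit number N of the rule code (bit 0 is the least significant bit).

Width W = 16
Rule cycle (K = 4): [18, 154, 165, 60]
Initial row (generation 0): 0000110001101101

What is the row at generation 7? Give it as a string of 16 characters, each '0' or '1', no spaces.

Gen 0: 0000110001101101
Gen 1 (rule 18): 0001001010000000
Gen 2 (rule 154): 0010110001000000
Gen 3 (rule 165): 1011000101011111
Gen 4 (rule 60): 1110100111110000
Gen 5 (rule 18): 0000011000001000
Gen 6 (rule 154): 0000110100010100
Gen 7 (rule 165): 1110001101011101

Answer: 1110001101011101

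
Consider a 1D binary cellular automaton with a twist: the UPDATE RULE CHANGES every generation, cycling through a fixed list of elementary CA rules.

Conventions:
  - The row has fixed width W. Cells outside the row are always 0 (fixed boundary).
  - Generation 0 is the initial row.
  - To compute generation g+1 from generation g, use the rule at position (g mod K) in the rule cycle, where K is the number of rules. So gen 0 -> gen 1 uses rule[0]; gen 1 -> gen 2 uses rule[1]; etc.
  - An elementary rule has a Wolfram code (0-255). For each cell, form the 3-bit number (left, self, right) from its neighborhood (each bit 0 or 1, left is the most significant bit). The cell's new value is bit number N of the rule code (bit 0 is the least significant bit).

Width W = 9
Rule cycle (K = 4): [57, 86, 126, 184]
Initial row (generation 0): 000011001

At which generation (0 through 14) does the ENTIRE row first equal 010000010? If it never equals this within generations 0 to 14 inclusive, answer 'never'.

Gen 0: 000011001
Gen 1 (rule 57): 111010100
Gen 2 (rule 86): 001010110
Gen 3 (rule 126): 011111111
Gen 4 (rule 184): 011111110
Gen 5 (rule 57): 010000001
Gen 6 (rule 86): 111000011
Gen 7 (rule 126): 101100111
Gen 8 (rule 184): 011010110
Gen 9 (rule 57): 010101101
Gen 10 (rule 86): 110100101
Gen 11 (rule 126): 111111111
Gen 12 (rule 184): 111111110
Gen 13 (rule 57): 100000001
Gen 14 (rule 86): 110000011

Answer: never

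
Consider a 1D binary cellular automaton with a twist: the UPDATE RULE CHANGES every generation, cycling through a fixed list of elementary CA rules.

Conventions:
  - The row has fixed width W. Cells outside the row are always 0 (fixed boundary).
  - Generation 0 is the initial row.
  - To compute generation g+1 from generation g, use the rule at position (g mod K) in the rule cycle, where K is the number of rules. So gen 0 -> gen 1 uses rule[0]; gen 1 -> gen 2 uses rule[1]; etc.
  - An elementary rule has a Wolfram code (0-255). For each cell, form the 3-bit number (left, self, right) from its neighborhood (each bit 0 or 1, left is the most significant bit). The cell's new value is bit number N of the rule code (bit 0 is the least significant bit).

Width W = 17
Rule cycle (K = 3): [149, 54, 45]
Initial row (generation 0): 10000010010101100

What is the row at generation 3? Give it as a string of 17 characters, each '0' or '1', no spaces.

Gen 0: 10000010010101100
Gen 1 (rule 149): 11111011010100011
Gen 2 (rule 54): 00000100111110100
Gen 3 (rule 45): 11110100100001101

Answer: 11110100100001101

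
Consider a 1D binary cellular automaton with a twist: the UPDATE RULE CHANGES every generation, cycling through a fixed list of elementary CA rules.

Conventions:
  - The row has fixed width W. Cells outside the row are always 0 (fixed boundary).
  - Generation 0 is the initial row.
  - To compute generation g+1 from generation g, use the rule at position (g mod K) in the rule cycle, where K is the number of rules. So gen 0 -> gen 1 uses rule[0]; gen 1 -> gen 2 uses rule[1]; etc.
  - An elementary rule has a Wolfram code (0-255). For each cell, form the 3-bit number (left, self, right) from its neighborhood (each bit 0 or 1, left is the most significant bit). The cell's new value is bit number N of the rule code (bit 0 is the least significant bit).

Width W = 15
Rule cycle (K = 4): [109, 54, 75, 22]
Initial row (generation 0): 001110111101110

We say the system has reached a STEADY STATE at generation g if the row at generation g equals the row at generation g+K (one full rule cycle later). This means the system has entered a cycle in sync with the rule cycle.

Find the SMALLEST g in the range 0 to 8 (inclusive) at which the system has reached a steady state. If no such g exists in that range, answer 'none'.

Gen 0: 001110111101110
Gen 1 (rule 109): 101011100111010
Gen 2 (rule 54): 111100011000111
Gen 3 (rule 75): 100101111011101
Gen 4 (rule 22): 111100000000001
Gen 5 (rule 109): 100101111111101
Gen 6 (rule 54): 111110000000011
Gen 7 (rule 75): 100010111111111
Gen 8 (rule 22): 110110000000000
Gen 9 (rule 109): 111110111111111
Gen 10 (rule 54): 000001000000000
Gen 11 (rule 75): 111110011111111
Gen 12 (rule 22): 000001100000000

Answer: none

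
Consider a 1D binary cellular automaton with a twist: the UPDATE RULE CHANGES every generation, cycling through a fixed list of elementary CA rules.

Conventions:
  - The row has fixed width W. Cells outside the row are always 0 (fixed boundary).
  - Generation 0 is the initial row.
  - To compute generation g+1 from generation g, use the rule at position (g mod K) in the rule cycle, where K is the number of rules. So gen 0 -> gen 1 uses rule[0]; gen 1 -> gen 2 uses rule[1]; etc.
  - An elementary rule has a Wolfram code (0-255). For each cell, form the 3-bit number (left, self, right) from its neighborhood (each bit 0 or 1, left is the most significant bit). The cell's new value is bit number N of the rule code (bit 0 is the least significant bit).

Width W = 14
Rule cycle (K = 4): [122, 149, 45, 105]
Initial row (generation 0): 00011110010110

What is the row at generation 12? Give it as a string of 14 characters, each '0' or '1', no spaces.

Gen 0: 00011110010110
Gen 1 (rule 122): 00110011101111
Gen 2 (rule 149): 10001001000110
Gen 3 (rule 45): 10101001010100
Gen 4 (rule 105): 01010000101001
Gen 5 (rule 122): 10101001010110
Gen 6 (rule 149): 10101101010001
Gen 7 (rule 45): 11111011110101
Gen 8 (rule 105): 10001110011010
Gen 9 (rule 122): 01011011111101
Gen 10 (rule 149): 01000001111001
Gen 11 (rule 45): 01011101000001
Gen 12 (rule 105): 00110110011100

Answer: 00110110011100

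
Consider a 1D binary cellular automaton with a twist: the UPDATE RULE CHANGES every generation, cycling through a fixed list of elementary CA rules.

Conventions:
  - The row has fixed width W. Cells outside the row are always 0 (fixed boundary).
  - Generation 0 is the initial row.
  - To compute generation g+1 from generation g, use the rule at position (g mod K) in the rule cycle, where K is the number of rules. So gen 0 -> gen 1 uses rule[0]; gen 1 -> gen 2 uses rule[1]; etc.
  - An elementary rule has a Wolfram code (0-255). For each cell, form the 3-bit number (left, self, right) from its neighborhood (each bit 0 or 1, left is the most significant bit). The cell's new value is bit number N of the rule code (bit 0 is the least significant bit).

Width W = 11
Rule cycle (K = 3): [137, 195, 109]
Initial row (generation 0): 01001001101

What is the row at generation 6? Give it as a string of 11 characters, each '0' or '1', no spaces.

Answer: 11111110101

Derivation:
Gen 0: 01001001101
Gen 1 (rule 137): 00000001000
Gen 2 (rule 195): 11111110011
Gen 3 (rule 109): 10000010011
Gen 4 (rule 137): 00111000010
Gen 5 (rule 195): 11011011100
Gen 6 (rule 109): 11111110101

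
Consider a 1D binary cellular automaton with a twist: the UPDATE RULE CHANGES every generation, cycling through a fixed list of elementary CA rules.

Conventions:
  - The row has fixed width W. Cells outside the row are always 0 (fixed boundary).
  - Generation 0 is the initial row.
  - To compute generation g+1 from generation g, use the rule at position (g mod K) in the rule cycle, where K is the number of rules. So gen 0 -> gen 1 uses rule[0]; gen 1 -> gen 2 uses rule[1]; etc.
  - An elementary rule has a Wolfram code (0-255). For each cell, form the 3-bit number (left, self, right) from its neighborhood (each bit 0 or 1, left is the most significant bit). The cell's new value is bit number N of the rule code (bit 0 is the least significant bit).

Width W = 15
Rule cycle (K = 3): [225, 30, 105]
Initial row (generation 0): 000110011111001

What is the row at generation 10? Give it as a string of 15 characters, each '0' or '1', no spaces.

Answer: 001100011011011

Derivation:
Gen 0: 000110011111001
Gen 1 (rule 225): 110010001111000
Gen 2 (rule 30): 101111011000100
Gen 3 (rule 105): 011001111010001
Gen 4 (rule 225): 001000111100100
Gen 5 (rule 30): 011101100011110
Gen 6 (rule 105): 010111101010010
Gen 7 (rule 225): 001011110100000
Gen 8 (rule 30): 011010000110000
Gen 9 (rule 105): 011100110110111
Gen 10 (rule 225): 001100011011011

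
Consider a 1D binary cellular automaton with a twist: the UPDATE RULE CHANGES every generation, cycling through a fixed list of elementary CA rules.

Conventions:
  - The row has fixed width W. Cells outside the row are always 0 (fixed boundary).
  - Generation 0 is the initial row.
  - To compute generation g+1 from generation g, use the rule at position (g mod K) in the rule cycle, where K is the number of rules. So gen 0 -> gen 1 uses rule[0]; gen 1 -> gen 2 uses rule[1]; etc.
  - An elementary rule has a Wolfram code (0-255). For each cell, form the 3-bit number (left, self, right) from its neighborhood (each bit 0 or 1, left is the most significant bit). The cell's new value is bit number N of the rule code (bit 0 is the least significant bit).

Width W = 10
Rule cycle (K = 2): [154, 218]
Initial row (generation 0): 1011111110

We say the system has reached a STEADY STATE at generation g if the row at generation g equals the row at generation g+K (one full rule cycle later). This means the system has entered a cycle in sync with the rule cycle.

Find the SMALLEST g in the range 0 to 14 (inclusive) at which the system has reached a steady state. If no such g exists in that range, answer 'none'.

Answer: 8

Derivation:
Gen 0: 1011111110
Gen 1 (rule 154): 0011111101
Gen 2 (rule 218): 0111111100
Gen 3 (rule 154): 1111111010
Gen 4 (rule 218): 1111111001
Gen 5 (rule 154): 1111110110
Gen 6 (rule 218): 1111110111
Gen 7 (rule 154): 1111100110
Gen 8 (rule 218): 1111111111
Gen 9 (rule 154): 1111111110
Gen 10 (rule 218): 1111111111
Gen 11 (rule 154): 1111111110
Gen 12 (rule 218): 1111111111
Gen 13 (rule 154): 1111111110
Gen 14 (rule 218): 1111111111
Gen 15 (rule 154): 1111111110
Gen 16 (rule 218): 1111111111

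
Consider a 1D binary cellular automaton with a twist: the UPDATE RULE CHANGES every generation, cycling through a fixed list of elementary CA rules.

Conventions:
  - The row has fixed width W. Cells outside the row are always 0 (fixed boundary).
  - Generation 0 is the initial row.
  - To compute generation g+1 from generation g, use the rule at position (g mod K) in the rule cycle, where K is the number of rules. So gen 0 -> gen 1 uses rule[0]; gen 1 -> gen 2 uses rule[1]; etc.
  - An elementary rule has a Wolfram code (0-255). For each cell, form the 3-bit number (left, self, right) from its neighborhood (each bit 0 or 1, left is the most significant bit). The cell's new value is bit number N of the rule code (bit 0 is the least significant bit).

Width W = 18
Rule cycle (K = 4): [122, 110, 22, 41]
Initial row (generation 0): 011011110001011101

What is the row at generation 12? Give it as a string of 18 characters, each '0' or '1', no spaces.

Gen 0: 011011110001011101
Gen 1 (rule 122): 111110011010110110
Gen 2 (rule 110): 100010111111111110
Gen 3 (rule 22): 110110000000000001
Gen 4 (rule 41): 101100111111111100
Gen 5 (rule 122): 011111100000000110
Gen 6 (rule 110): 110000100000001110
Gen 7 (rule 22): 001001110000010001
Gen 8 (rule 41): 100001000111000100
Gen 9 (rule 122): 010010101101101010
Gen 10 (rule 110): 110111111111111110
Gen 11 (rule 22): 000000000000000001
Gen 12 (rule 41): 111111111111111100

Answer: 111111111111111100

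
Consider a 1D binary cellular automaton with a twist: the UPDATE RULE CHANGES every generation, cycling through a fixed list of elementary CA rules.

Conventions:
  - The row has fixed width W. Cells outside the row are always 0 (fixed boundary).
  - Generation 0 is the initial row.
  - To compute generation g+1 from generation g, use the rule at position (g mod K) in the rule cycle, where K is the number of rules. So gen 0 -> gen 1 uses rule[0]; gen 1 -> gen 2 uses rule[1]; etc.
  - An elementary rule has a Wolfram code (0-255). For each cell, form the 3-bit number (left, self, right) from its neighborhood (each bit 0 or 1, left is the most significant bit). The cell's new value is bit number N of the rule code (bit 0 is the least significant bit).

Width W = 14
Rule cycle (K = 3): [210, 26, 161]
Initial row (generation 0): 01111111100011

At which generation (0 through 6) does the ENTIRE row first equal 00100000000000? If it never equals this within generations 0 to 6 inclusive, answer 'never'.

Gen 0: 01111111100011
Gen 1 (rule 210): 10111111110101
Gen 2 (rule 26): 00100000000000
Gen 3 (rule 161): 10001111111111
Gen 4 (rule 210): 01010111111111
Gen 5 (rule 26): 10000100000000
Gen 6 (rule 161): 00110001111111

Answer: 2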